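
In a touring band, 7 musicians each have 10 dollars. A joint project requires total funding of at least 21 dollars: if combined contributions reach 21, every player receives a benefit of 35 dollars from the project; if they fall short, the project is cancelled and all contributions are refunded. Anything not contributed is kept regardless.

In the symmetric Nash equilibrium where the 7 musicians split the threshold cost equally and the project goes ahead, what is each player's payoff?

42 dollars

Equal share of the threshold: 21/7 = 3.
At this profile no one gains by cutting their contribution: any cut drops the total below 21, the project is cancelled, contributions are refunded, and the deviator ends with 10, which is less than 10 − 3 + 35 = 42. Contributing more than 3 just wastes the excess. So contributing exactly 3 is a best response.
Each player's payoff: 10 − 3 + 35 = 42.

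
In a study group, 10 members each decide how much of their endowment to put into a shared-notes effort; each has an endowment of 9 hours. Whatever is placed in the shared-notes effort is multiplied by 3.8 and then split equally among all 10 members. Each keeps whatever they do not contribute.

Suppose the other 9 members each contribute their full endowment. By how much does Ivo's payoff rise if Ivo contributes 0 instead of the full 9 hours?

5.58 hours

Switching from a contribution of 9 to 0 lets Ivo keep an extra 9 hours, but lowers the shared-notes effort by 9, which costs Ivo their own share of that drop: 3.8/10 × 9 = 3.42.
Net gain = 9 − 3.42 = 5.58. The private return per contributed unit (0.3800) is below 1, so free-riding is indeed the best response regardless of what the others do.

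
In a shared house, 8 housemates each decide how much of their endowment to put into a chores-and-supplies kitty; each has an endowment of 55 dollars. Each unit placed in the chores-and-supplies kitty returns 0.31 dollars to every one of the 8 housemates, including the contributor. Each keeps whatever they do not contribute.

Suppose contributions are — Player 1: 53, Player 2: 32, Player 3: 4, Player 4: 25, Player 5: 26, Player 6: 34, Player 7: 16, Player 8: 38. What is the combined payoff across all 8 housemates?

777.44 dollars

Total contributed: 53 + 32 + 4 + 25 + 26 + 34 + 16 + 38 = 228; total kept: 8 × 55 − 228 = 212.
The chores-and-supplies kitty pays out 0.31 × 8 × 228 = 565.44 in aggregate.
Group total = 212 + 565.44 = 777.44.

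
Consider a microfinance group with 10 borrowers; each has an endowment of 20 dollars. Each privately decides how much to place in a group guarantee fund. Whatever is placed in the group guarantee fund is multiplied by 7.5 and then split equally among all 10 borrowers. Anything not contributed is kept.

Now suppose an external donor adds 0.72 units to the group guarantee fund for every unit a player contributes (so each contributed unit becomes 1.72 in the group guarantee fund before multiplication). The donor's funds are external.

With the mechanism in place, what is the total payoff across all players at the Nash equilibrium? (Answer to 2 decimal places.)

2580.00 dollars

Under the mechanism each unit contributed yields 7.5 × 1.72 / 10 = 1.2900 back to its contributor per unit of net cost, which exceeds 1, making full contribution the dominant choice for everyone.
So the Nash equilibrium is full contribution by all 10; the group earns 7.5 × 1.72 × 200 = 2580.00.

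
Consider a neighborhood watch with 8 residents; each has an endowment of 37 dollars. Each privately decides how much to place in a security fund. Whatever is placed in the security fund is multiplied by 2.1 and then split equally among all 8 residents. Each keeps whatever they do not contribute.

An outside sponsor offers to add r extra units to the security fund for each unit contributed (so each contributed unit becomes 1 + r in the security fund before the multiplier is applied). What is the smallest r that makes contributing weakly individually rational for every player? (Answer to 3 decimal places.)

With matching at rate r, one contributed unit becomes (1 + r) in the security fund and returns 2.1 × (1 + r) / 8 to the contributor.
Setting this equal to 1: 1 + r = 8/2.1 = 3.8095.
So the minimum matching rate is r = 3.8095 − 1 = 2.810.

2.810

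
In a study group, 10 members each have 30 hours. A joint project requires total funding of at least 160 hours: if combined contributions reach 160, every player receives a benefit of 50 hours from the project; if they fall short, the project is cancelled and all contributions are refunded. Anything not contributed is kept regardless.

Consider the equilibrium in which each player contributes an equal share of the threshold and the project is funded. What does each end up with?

Equal share of the threshold: 160/10 = 16.
At this profile no one gains by cutting their contribution: any cut drops the total below 160, the project is cancelled, contributions are refunded, and the deviator ends with 30, which is less than 30 − 16 + 50 = 64. Contributing more than 16 just wastes the excess. So contributing exactly 16 is a best response.
Each player's payoff: 30 − 16 + 50 = 64.

64 hours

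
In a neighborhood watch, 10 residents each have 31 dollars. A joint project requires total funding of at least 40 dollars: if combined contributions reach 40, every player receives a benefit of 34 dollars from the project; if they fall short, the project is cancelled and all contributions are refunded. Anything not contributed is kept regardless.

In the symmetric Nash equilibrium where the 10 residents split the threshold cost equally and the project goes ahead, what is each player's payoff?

Equal share of the threshold: 40/10 = 4.
At this profile no one gains by cutting their contribution: any cut drops the total below 40, the project is cancelled, contributions are refunded, and the deviator ends with 31, which is less than 31 − 4 + 34 = 61. Contributing more than 4 just wastes the excess. So contributing exactly 4 is a best response.
Each player's payoff: 31 − 4 + 34 = 61.

61 dollars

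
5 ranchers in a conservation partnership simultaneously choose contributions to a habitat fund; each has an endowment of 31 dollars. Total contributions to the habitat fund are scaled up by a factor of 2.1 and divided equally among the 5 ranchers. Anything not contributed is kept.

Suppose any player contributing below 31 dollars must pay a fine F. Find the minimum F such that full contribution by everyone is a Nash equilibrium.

Given the others contribute fully, the best deviation is to contribute 0 (any partial contribution still incurs the fine and gives up units whose private return 0.4200 is below 1).
Deviating from 31 to 0 saves 31 dollars but forfeits the deviator's share of the drop in the habitat fund: 2.1/5 × 31 = 13.02.
So the deviation gain is 31 − 13.02 = 17.98, and the fine must be at least 17.98 dollars to wipe it out.

17.98 dollars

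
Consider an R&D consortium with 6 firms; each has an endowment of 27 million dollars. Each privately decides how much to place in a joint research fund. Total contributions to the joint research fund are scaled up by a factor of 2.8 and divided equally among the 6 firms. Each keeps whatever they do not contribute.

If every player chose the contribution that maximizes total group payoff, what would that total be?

Each contributed unit returns 2.800 to the group as a whole (0.4667 to each of 6 players), which exceeds 1, so the social optimum is full contribution: group total = 2.800 × 162 = 453.60.

453.60 million dollars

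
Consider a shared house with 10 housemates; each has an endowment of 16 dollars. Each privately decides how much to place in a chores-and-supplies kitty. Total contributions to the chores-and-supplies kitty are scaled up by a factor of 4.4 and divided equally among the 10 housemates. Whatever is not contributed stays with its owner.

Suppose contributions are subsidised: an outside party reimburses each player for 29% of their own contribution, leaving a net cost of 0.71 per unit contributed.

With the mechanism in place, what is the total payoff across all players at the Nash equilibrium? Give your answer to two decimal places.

160.00 dollars

Even with the mechanism, each unit contributed returns only (4.4/10) / 0.71 = 0.6197 per unit of net cost, so contributing nothing is still dominant.
Everyone keeps their endowment and the group total is 10 × 16 = 160.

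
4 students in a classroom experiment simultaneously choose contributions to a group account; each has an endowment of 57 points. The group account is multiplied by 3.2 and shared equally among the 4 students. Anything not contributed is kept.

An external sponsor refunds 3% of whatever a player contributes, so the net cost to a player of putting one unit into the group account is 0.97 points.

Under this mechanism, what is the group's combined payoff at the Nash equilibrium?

228.00 points

Even with the mechanism, each unit contributed returns only (3.2/4) / 0.97 = 0.8247 per unit of net cost, so contributing nothing is still dominant.
Everyone keeps their endowment and the group total is 4 × 57 = 228.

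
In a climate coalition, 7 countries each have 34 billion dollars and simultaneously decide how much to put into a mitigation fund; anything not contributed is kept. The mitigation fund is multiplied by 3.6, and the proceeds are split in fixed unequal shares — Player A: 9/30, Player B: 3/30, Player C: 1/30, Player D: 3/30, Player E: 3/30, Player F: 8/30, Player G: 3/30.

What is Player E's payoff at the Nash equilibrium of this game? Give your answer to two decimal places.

46.24 billion dollars

A player with share s gets back 3.6·s per unit contributed, so full contribution is dominant for anyone with s > 1/3.6 = 0.2778 and zero contribution is dominant for anyone below.
The only share above 0.2778 is Player A's 9/30, contributing 34; the remaining 6 contribute 0. Total contributed: 34.
Player E keeps 34 and receives 3.6 × 34 × 3/30 = 12.24 from the mitigation fund, for a payoff of 46.24.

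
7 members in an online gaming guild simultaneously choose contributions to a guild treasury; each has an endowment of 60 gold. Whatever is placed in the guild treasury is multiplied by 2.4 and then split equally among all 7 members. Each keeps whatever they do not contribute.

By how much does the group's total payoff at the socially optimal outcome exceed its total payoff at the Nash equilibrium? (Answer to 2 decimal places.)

Each contributed unit returns 2.4/7 = 0.3429 to its contributor — below 1 — so contributing 0 is dominant for every player. At the Nash equilibrium everyone keeps their 60, and the group total is 7 × 60 = 420.
Each contributed unit returns 2.400 to the group as a whole (0.3429 to each of 7 players), which exceeds 1, so the social optimum is full contribution: group total = 2.400 × 420 = 1008.00.
Efficiency loss = 1008.00 − 420 = 588.00.

588.00 gold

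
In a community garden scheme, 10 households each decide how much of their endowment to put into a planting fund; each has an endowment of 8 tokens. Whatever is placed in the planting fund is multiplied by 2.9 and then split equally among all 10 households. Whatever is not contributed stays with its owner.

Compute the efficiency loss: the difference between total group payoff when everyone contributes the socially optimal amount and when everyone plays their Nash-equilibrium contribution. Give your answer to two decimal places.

Each contributed unit returns 2.9/10 = 0.2900 to its contributor — below 1 — so contributing 0 is dominant for every player. At the Nash equilibrium everyone keeps their 8, and the group total is 10 × 8 = 80.
Each contributed unit returns 2.900 to the group as a whole (0.2900 to each of 10 players), which exceeds 1, so the social optimum is full contribution: group total = 2.900 × 80 = 232.00.
Efficiency loss = 232.00 − 80 = 152.00.

152.00 tokens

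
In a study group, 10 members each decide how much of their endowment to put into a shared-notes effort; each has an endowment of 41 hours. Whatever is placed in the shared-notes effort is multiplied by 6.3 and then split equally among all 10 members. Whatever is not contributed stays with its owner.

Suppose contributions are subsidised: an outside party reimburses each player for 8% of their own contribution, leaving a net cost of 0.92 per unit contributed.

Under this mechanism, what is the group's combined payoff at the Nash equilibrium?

410.00 hours

Even with the mechanism, each unit contributed returns only (6.3/10) / 0.92 = 0.6848 per unit of net cost, so contributing nothing is still dominant.
Everyone keeps their endowment and the group total is 10 × 41 = 410.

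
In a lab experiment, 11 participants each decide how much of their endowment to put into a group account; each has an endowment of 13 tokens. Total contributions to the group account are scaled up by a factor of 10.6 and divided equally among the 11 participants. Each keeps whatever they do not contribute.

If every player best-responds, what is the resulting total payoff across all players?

Each contributed unit returns 10.6/11 = 0.9636 to its contributor — below 1 — so contributing 0 is dominant for every player. At the Nash equilibrium everyone keeps their 13, and the group total is 11 × 13 = 143.

143.00 tokens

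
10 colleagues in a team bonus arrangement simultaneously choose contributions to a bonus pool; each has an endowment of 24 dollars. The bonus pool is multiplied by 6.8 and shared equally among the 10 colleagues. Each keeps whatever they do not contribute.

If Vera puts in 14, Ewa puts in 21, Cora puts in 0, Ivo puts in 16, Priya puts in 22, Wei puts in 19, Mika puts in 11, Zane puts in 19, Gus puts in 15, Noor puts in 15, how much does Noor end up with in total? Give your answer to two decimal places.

112.36 dollars

Total contributed: 14 + 21 + 0 + 16 + 22 + 19 + 11 + 19 + 15 + 15 = 152.
Each receives 6.8 × 152 / 10 = 103.36 from the bonus pool.
Noor keeps 24 − 15 = 9, so Noor's payoff is 9 + 103.36 = 112.36.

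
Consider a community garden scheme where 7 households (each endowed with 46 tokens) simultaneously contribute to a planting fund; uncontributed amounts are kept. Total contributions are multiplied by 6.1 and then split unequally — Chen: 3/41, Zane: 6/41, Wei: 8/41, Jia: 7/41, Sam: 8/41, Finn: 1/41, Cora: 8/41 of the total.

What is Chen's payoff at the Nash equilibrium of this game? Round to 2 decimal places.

128.13 tokens

Player j's private return per contributed unit is 6.1 × (j's share). Contributing is weakly dominant for j when that share is at least 1/6.1 = 0.1639, and contributing 0 is dominant otherwise.
Wei, Jia, Sam and Cora are above the threshold, contributing 46 each; the remaining 3 contribute 0. Total contributed: 184.
Chen keeps 46 and receives 6.1 × 184 × 3/41 = 82.13 from the planting fund, for a payoff of 128.13.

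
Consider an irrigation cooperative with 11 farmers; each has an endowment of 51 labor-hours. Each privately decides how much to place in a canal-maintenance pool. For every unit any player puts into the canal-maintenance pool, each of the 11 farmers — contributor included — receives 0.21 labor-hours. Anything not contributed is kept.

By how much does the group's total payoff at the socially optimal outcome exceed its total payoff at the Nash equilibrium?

734.91 labor-hours

The private return per contributed unit is 0.21 < 1, so contributing 0 is dominant for every player. At the Nash equilibrium everyone keeps their 51, and the group total is 11 × 51 = 561.
Each contributed unit returns 2.310 to the group as a whole (0.21 to each of 11 players), which exceeds 1, so the social optimum is full contribution: group total = 2.310 × 561 = 1295.91.
Efficiency loss = 1295.91 − 561 = 734.91.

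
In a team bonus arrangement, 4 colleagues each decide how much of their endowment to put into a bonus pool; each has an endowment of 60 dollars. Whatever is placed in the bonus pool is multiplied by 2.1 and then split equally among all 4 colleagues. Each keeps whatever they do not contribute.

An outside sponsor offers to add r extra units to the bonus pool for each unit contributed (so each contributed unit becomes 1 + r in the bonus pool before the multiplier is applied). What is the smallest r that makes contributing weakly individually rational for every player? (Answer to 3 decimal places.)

With matching at rate r, one contributed unit becomes (1 + r) in the bonus pool and returns 2.1 × (1 + r) / 4 to the contributor.
Setting this equal to 1: 1 + r = 4/2.1 = 1.9048.
So the minimum matching rate is r = 1.9048 − 1 = 0.905.

0.905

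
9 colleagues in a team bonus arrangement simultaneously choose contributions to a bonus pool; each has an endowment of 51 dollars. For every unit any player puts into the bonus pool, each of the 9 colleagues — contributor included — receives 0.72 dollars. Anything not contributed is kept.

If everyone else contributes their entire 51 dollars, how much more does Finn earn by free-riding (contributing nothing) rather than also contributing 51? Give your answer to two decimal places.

14.28 dollars

Switching from a contribution of 51 to 0 lets Finn keep an extra 51 dollars, but lowers the bonus pool by 51, which costs Finn their own share of that drop: 0.72 × 51 = 36.72.
Net gain = 51 − 36.72 = 14.28. The private return per contributed unit (0.72) is below 1, so free-riding is indeed the best response regardless of what the others do.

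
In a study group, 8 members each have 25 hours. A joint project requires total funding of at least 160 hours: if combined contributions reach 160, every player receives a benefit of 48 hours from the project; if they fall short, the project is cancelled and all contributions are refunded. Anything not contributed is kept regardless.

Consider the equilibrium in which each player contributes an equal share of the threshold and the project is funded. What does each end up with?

Equal share of the threshold: 160/8 = 20.
At this profile no one gains by cutting their contribution: any cut drops the total below 160, the project is cancelled, contributions are refunded, and the deviator ends with 25, which is less than 25 − 20 + 48 = 53. Contributing more than 20 just wastes the excess. So contributing exactly 20 is a best response.
Each player's payoff: 25 − 20 + 48 = 53.

53 hours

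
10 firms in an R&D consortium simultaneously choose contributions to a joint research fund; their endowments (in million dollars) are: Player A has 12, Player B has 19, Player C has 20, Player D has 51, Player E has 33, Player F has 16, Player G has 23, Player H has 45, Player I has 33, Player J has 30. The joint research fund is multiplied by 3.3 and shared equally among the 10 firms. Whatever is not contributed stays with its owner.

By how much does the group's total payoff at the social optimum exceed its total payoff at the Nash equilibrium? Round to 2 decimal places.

The private return per contributed unit is 3.3/10 = 0.3300 < 1 for every player regardless of endowment, so the Nash equilibrium is zero contribution and the group total is Σ E_j = 12 + 19 + 20 + 51 + 33 + 16 + 23 + 45 + 33 + 30 = 282.
Each contributed unit returns 3.300 to the group, so the social optimum is full contribution by everyone: group total = 3.300 × 282 = 930.60.
Efficiency loss = (3.300 − 1) × 282 = 648.60.

648.60 million dollars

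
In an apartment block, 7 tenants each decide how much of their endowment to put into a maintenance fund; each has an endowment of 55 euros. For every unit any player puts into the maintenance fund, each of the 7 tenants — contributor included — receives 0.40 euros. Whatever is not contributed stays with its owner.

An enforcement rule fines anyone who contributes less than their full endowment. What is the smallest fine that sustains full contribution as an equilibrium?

33.00 euros

Given the others contribute fully, the best deviation is to contribute 0 (any partial contribution still incurs the fine and gives up units whose private return 0.40 is below 1).
Deviating from 55 to 0 saves 55 euros but forfeits the deviator's share of the drop in the maintenance fund: 0.40 × 55 = 22.00.
So the deviation gain is 55 − 22.00 = 33.00, and the fine must be at least 33.00 euros to wipe it out.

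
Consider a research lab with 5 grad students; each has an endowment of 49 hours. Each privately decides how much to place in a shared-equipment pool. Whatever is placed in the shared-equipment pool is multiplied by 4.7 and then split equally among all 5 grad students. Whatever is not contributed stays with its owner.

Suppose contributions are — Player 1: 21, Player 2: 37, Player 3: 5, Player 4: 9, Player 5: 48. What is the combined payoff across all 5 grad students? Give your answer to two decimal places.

689.00 hours

Total contributed: 21 + 37 + 5 + 9 + 48 = 120; total kept: 5 × 49 − 120 = 125.
The shared-equipment pool pays out 4.7 × 120 = 564.00 in aggregate.
Group total = 125 + 564.00 = 689.00.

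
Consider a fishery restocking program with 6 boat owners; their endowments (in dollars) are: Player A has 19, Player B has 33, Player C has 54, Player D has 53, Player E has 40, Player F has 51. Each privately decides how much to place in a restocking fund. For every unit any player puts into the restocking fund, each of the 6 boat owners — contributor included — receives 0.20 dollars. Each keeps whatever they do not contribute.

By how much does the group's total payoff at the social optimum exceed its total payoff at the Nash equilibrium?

50.00 dollars

The private return per contributed unit is 0.20 < 1 for everyone, so the Nash equilibrium is zero contribution and the group total is Σ E_j = 19 + 33 + 54 + 53 + 40 + 51 = 250.
Each contributed unit returns 1.200 to the group, so the social optimum is full contribution by everyone: group total = 1.200 × 250 = 300.00.
Efficiency loss = (1.200 − 1) × 250 = 50.00.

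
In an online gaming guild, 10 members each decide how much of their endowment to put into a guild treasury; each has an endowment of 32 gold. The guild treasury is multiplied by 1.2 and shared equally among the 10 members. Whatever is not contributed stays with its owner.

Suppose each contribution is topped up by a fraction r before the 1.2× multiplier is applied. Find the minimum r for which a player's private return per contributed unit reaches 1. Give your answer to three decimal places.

With matching at rate r, one contributed unit becomes (1 + r) in the guild treasury and returns 1.2 × (1 + r) / 10 to the contributor.
Setting this equal to 1: 1 + r = 10/1.2 = 8.3333.
So the minimum matching rate is r = 8.3333 − 1 = 7.333.

7.333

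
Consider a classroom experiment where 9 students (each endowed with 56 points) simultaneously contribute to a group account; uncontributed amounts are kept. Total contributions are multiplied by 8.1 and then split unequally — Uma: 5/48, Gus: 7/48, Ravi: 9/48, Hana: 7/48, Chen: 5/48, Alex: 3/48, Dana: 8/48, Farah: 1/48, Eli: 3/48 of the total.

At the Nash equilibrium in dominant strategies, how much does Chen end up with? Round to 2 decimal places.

A player with share s gets back 8.1·s per unit contributed, so full contribution is dominant for anyone with s > 1/8.1 = 0.1235 and zero contribution is dominant for anyone below.
The shares above 0.1235 belong to Gus, Ravi, Hana and Dana, contributing 56 each; the remaining 5 contribute 0. Total contributed: 224.
Chen keeps 56 and receives 8.1 × 224 × 5/48 = 189.00 from the group account, for a payoff of 245.00.

245.00 points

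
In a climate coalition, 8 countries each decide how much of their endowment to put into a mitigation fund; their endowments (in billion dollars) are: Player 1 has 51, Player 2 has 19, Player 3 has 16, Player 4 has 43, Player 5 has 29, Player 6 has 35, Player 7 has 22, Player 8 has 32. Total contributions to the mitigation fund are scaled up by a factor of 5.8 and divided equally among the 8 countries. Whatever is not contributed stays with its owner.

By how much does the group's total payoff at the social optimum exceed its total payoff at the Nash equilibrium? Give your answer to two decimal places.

The private return per contributed unit is 5.8/8 = 0.7250 < 1 for every player regardless of endowment, so the Nash equilibrium is zero contribution and the group total is Σ E_j = 51 + 19 + 16 + 43 + 29 + 35 + 22 + 32 = 247.
Each contributed unit returns 5.800 to the group, so the social optimum is full contribution by everyone: group total = 5.800 × 247 = 1432.60.
Efficiency loss = (5.800 − 1) × 247 = 1185.60.

1185.60 billion dollars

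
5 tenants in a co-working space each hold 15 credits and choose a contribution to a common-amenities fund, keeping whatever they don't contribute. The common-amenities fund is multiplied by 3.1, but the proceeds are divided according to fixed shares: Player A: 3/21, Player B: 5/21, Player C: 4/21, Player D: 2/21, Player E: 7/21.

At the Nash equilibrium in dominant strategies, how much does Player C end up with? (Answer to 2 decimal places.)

23.86 credits

Player j's private return per contributed unit is 3.1 × (j's share). Contributing is weakly dominant for j when that share is at least 1/3.1 = 0.3226, and contributing 0 is dominant otherwise.
Player E alone (share 7/21) is above the threshold, contributing 15; the remaining 4 contribute 0. Total contributed: 15.
Player C keeps 15 and receives 3.1 × 15 × 4/21 = 8.86 from the common-amenities fund, for a payoff of 23.86.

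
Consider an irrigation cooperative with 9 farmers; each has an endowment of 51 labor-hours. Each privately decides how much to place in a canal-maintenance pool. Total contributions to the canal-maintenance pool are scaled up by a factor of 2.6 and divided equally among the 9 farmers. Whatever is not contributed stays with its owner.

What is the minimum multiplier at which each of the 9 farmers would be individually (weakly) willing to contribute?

9

A contributed unit returns (multiplier)/9 to its contributor.
This reaches 1 exactly when the multiplier is 9.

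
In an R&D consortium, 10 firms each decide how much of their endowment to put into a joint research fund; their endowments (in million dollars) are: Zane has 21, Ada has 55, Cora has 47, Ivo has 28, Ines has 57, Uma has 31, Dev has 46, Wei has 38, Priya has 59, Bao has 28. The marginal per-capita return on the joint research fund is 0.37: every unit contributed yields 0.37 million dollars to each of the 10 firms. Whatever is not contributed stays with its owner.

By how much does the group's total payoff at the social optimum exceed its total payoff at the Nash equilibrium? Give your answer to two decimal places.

1107.00 million dollars

The private return per contributed unit is 0.37 < 1 for everyone, so the Nash equilibrium is zero contribution and the group total is Σ E_j = 21 + 55 + 47 + 28 + 57 + 31 + 46 + 38 + 59 + 28 = 410.
Each contributed unit returns 3.700 to the group, so the social optimum is full contribution by everyone: group total = 3.700 × 410 = 1517.00.
Efficiency loss = (3.700 − 1) × 410 = 1107.00.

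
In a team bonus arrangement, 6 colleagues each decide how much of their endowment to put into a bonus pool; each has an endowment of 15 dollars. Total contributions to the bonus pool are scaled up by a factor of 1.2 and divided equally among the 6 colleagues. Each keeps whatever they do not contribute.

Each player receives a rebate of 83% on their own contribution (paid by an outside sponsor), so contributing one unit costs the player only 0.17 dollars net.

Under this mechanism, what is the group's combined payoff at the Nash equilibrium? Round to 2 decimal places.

Under the mechanism each unit contributed yields (1.2/6) / 0.17 = 1.1765 back to its contributor per unit of net cost, which exceeds 1, making full contribution the dominant choice for everyone.
So the Nash equilibrium is full contribution by all 6; the group earns 6 × (15 × 0.83 + 1.2 × 15) = 182.70.

182.70 dollars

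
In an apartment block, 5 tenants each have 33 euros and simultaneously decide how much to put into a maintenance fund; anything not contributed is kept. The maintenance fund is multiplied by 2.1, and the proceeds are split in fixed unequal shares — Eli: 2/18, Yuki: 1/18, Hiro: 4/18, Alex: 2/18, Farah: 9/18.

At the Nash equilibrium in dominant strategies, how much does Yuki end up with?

36.85 euros

A player with share s gets back 2.1·s per unit contributed, so full contribution is dominant for anyone with s > 1/2.1 = 0.4762 and zero contribution is dominant for anyone below.
The only share above 0.4762 is Farah's 9/18, contributing 33; the remaining 4 contribute 0. Total contributed: 33.
Yuki keeps 33 and receives 2.1 × 33 × 1/18 = 3.85 from the maintenance fund, for a payoff of 36.85.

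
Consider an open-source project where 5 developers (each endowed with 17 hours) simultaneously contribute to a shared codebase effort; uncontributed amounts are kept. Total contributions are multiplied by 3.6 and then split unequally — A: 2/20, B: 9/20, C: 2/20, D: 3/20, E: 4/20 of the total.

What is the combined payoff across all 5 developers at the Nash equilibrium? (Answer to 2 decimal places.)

129.20 hours

Player j's private return per contributed unit is 3.6 × (j's share). Contributing is weakly dominant for j when that share is at least 1/3.6 = 0.2778, and contributing 0 is dominant otherwise.
The only share above 0.2778 is B's 9/20, contributing 17; the remaining 4 contribute 0. Total contributed: 17.
The shared codebase effort pays out 3.6 × 17 = 61.20 in total (split across the unequal shares, but the aggregate is all that matters for the group sum).
The 4 free-riders keep 17 each, adding 68. Group total = 68 + 61.20 = 129.20.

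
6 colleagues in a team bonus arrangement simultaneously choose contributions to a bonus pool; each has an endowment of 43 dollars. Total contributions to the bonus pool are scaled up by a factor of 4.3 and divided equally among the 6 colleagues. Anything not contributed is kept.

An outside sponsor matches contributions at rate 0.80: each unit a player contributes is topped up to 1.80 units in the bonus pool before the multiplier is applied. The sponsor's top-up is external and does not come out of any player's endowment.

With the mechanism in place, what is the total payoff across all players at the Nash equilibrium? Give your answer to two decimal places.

With the mechanism, a contributed unit returns 4.3 × 1.80 / 6 = 1.2900 per unit of net cost to the contributor — now above 1 — so contributing fully is weakly dominant for every player.
So the Nash equilibrium is full contribution by all 6; the group earns 4.3 × 1.80 × 258 = 1996.92.

1996.92 dollars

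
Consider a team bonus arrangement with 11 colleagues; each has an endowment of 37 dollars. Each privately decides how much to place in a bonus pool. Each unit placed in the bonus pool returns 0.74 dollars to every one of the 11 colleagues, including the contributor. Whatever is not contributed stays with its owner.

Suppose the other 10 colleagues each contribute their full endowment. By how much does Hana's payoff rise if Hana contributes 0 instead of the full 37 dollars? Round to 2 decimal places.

9.62 dollars

Switching from a contribution of 37 to 0 lets Hana keep an extra 37 dollars, but lowers the bonus pool by 37, which costs Hana their own share of that drop: 0.74 × 37 = 27.38.
Net gain = 37 − 27.38 = 9.62. The private return per contributed unit (0.74) is below 1, so free-riding is indeed the best response regardless of what the others do.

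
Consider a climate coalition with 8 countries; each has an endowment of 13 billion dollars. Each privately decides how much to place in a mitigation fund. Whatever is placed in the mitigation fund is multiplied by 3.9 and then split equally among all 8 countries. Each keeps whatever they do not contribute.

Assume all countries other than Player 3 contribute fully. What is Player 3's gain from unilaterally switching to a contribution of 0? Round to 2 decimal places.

6.66 billion dollars

Switching from a contribution of 13 to 0 lets Player 3 keep an extra 13 billion dollars, but lowers the mitigation fund by 13, which costs Player 3 their own share of that drop: 3.9/8 × 13 = 6.34.
Net gain = 13 − 6.34 = 6.66. The private return per contributed unit (0.4875) is below 1, so free-riding is indeed the best response regardless of what the others do.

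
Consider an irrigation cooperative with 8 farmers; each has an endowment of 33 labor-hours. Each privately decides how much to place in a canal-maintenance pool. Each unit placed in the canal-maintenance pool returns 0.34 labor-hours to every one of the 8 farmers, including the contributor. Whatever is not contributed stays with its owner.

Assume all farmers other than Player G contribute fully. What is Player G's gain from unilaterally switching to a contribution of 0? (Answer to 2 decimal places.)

21.78 labor-hours

Switching from a contribution of 33 to 0 lets Player G keep an extra 33 labor-hours, but lowers the canal-maintenance pool by 33, which costs Player G their own share of that drop: 0.34 × 33 = 11.22.
Net gain = 33 − 11.22 = 21.78. The private return per contributed unit (0.34) is below 1, so free-riding is indeed the best response regardless of what the others do.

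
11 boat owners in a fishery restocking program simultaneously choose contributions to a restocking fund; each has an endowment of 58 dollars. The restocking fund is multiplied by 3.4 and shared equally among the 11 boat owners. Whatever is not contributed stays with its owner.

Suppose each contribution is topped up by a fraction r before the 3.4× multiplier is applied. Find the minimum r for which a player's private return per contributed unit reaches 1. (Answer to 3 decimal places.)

With matching at rate r, one contributed unit becomes (1 + r) in the restocking fund and returns 3.4 × (1 + r) / 11 to the contributor.
Setting this equal to 1: 1 + r = 11/3.4 = 3.2353.
So the minimum matching rate is r = 3.2353 − 1 = 2.235.

2.235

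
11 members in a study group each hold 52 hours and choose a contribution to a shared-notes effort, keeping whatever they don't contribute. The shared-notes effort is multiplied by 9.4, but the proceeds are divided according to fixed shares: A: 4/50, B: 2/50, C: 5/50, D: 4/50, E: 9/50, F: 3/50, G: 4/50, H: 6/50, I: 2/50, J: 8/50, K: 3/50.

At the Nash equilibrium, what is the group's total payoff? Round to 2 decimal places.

A player with share s gets back 9.4·s per unit contributed, so full contribution is dominant for anyone with s > 1/9.4 = 0.1064 and zero contribution is dominant for anyone below.
E, H and J clear that bar, contributing 52 each; the remaining 8 contribute 0. Total contributed: 156.
The shared-notes effort pays out 9.4 × 156 = 1466.40 in total (split across the unequal shares, but the aggregate is all that matters for the group sum).
The 8 free-riders keep 52 each, adding 416. Group total = 416 + 1466.40 = 1882.40.

1882.40 hours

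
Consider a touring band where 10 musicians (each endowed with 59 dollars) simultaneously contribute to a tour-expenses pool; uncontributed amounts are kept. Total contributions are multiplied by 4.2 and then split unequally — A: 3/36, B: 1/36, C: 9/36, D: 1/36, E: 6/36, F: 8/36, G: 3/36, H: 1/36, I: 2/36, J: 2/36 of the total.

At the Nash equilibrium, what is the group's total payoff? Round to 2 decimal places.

Each unit j contributes comes back to j as 4.2 × (j's share), so j prefers to contribute only if that share exceeds 1/4.2 = 0.2381; otherwise keeping the unit dominates.
Only C (9/36) clears that bar, contributing 59; the remaining 9 contribute 0. Total contributed: 59.
The tour-expenses pool pays out 4.2 × 59 = 247.80 in total (split across the unequal shares, but the aggregate is all that matters for the group sum).
The 9 free-riders keep 59 each, adding 531. Group total = 531 + 247.80 = 778.80.

778.80 dollars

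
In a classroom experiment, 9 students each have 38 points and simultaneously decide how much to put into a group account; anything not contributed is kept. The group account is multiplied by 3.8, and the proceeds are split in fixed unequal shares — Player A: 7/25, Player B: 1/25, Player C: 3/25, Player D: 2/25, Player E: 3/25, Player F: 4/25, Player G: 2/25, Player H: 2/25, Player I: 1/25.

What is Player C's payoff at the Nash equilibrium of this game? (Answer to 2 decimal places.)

A player with share s gets back 3.8·s per unit contributed, so full contribution is dominant for anyone with s > 1/3.8 = 0.2632 and zero contribution is dominant for anyone below.
Player A alone (share 7/25) is above the threshold, contributing 38; the remaining 8 contribute 0. Total contributed: 38.
Player C keeps 38 and receives 3.8 × 38 × 3/25 = 17.33 from the group account, for a payoff of 55.33.

55.33 points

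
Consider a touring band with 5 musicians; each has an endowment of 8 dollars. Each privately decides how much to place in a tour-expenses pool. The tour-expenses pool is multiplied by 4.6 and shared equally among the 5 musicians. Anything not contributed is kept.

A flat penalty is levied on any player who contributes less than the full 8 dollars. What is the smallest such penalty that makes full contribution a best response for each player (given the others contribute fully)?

0.64 dollars

Given the others contribute fully, the best deviation is to contribute 0 (any partial contribution still incurs the fine and gives up units whose private return 0.9200 is below 1).
Deviating from 8 to 0 saves 8 dollars but forfeits the deviator's share of the drop in the tour-expenses pool: 4.6/5 × 8 = 7.36.
So the deviation gain is 8 − 7.36 = 0.64, and the fine must be at least 0.64 dollars to wipe it out.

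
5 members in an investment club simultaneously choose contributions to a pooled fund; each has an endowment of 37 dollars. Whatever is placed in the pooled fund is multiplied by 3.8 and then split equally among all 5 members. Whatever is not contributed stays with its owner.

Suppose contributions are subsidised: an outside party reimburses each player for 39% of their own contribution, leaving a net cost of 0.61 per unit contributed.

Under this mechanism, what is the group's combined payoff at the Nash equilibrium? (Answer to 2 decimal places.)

The effective private return per unit is now (3.8/5) / 0.61 = 1.2459 > 1, so every player's dominant strategy flips to full contribution.
So the Nash equilibrium is full contribution by all 5; the group earns 5 × (37 × 0.39 + 3.8 × 37) = 775.15.

775.15 dollars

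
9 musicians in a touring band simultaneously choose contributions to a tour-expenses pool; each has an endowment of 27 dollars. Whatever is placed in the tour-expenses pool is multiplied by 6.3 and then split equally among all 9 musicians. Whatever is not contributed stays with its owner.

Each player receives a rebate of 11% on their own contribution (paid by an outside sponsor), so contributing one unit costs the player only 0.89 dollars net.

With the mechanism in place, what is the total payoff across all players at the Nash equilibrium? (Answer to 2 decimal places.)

The effective private return is (6.3/9) / 0.89 = 0.7865, which is still under 1, so the mechanism doesn't change anyone's dominant strategy: zero contribution.
Everyone keeps their endowment and the group total is 9 × 27 = 243.

243.00 dollars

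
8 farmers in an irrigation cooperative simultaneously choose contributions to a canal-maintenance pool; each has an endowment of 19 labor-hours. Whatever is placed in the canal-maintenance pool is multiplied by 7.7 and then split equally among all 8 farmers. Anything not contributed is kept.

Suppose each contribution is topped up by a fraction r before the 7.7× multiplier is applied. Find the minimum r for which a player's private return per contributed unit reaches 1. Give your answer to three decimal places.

0.039

With matching at rate r, one contributed unit becomes (1 + r) in the canal-maintenance pool and returns 7.7 × (1 + r) / 8 to the contributor.
Setting this equal to 1: 1 + r = 8/7.7 = 1.0390.
So the minimum matching rate is r = 1.0390 − 1 = 0.039.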